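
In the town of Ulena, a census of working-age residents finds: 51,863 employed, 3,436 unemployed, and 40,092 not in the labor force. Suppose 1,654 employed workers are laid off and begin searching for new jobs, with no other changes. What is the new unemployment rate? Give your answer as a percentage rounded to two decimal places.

New unemployment rate ≈ 9.20%.

Initially, labor force = 51,863 + 3,436 = 55,299, so u = 3,436/55,299 = 6.21%.
After the change, employed falls and unemployed rises by 1,654; labor force unchanged → E = 50,209, U = 5,090, labor force = 55,299.
New unemployment rate = 5,090 / 55,299 = 9.20%.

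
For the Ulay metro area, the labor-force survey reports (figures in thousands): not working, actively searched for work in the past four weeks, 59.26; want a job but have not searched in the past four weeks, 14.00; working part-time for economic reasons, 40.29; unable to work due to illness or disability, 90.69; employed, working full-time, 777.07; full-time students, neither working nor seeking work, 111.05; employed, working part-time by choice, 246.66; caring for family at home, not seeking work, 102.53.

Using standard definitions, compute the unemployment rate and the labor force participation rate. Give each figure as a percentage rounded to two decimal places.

Unemployment rate ≈ 5.28%; labor force participation rate ≈ 77.92%.

Employed = 40.29 + 777.07 + 246.66 = 1,064.02 thousand (anyone who worked, including part-time for economic reasons, counts as employed).
Unemployed = 59.26 thousand.
Labor force = 1,064.02 + 59.26 = 1,123.28 thousand.
Not in labor force = 14.00 + 90.69 + 111.05 + 102.53 = 318.27 thousand (those not working and not actively searching are outside the labor force — including those who want a job but have given up searching).
Civilian working-age population = 1,123.28 + 318.27 = 1,441.55 thousand.
Unemployment rate = 59.26 / 1,123.28 = 5.28%.
Labor force participation rate = 1,123.28 / 1,441.55 = 77.92%.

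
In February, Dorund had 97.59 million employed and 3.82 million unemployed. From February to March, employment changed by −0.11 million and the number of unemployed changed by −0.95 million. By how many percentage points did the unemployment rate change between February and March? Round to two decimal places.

February: labor force = 97.59 + 3.82 = 101.41; u = 3.82/101.41 = 3.77%.
March: labor force = 97.48 + 2.87 = 100.35; u = 2.87/100.35 = 2.86%.
Change = 2.86% − 3.77% = −0.91 pp.

The unemployment rate changed by −0.91 percentage points.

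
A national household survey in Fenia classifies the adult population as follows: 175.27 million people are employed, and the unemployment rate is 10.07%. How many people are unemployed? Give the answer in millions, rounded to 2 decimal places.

About 19.63 million are unemployed.

Let U be the number unemployed. The labor force is E + U, and U/(E+U) = 0.1007.
So U = 0.1007 × 175.27 / (1 − 0.1007) = 17.6497 / 0.8993 ≈ 19.63 million.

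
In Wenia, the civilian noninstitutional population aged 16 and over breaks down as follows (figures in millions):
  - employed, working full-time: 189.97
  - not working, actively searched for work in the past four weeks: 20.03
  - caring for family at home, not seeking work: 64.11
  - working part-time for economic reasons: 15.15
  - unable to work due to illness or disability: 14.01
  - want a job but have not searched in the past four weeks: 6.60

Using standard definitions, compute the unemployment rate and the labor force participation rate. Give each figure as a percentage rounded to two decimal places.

Unemployment rate ≈ 8.90%; labor force participation rate ≈ 72.66%.

Employed = 189.97 + 15.15 = 205.12 million (anyone who worked, including part-time for economic reasons, counts as employed).
Unemployed = 20.03 million.
Labor force = 205.12 + 20.03 = 225.15 million.
Not in labor force = 64.11 + 14.01 + 6.60 = 84.72 million (those not working and not actively searching are outside the labor force — including those who want a job but have given up searching).
Civilian working-age population = 225.15 + 84.72 = 309.87 million.
Unemployment rate = 20.03 / 225.15 = 8.90%.
Labor force participation rate = 225.15 / 309.87 = 72.66%.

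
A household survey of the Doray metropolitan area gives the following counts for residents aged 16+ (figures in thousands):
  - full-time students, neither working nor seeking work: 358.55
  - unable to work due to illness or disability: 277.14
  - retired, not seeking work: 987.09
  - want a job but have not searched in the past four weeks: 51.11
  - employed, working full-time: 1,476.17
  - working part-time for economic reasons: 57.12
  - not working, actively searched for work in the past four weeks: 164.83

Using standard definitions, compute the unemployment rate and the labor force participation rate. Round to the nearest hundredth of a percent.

Unemployment rate ≈ 9.71%; labor force participation rate ≈ 50.36%.

Employed = 1,476.17 + 57.12 = 1,533.29 thousand (anyone who worked, including part-time for economic reasons, counts as employed).
Unemployed = 164.83 thousand.
Labor force = 1,533.29 + 164.83 = 1,698.12 thousand.
Not in labor force = 358.55 + 277.14 + 987.09 + 51.11 = 1,673.89 thousand (those not working and not actively searching are outside the labor force — including those who want a job but have given up searching).
Civilian working-age population = 1,698.12 + 1,673.89 = 3,372.01 thousand.
Unemployment rate = 164.83 / 1,698.12 = 9.71%.
Labor force participation rate = 1,698.12 / 3,372.01 = 50.36%.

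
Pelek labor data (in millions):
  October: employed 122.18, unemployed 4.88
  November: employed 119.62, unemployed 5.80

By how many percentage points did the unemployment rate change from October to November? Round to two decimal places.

The unemployment rate changed by +0.78 percentage points.

October: labor force = 122.18 + 4.88 = 127.06; u = 4.88/127.06 = 3.84%.
November: labor force = 119.62 + 5.80 = 125.42; u = 5.80/125.42 = 4.62%.
Change = 4.62% − 3.84% = +0.78 pp.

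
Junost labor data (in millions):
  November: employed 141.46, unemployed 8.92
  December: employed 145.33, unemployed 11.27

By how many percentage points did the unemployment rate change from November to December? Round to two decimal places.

The unemployment rate changed by +1.27 percentage points.

November: labor force = 141.46 + 8.92 = 150.38; u = 8.92/150.38 = 5.93%.
December: labor force = 145.33 + 11.27 = 156.60; u = 11.27/156.60 = 7.20%.
Change = 7.20% − 5.93% = +1.27 pp.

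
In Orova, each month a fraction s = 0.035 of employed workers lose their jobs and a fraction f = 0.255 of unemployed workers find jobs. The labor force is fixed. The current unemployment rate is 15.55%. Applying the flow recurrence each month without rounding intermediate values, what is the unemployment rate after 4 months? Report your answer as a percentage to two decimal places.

With a fixed labor force, u_{t+1} = u_t + s·(1−u_t) − f·u_t = u_t·(1−s−f) + s.
Here 1−s−f = 0.710 and s = 0.035.
u_1 = 0.155500 × 0.710 + 0.035 = 0.145405.
u_2 = 0.145405 × 0.710 + 0.035 = 0.138238.
u_3 = 0.138238 × 0.710 + 0.035 = 0.133149.
u_4 = 0.133149 × 0.710 + 0.035 = 0.129536.

Unemployment rate after four months ≈ 12.95%.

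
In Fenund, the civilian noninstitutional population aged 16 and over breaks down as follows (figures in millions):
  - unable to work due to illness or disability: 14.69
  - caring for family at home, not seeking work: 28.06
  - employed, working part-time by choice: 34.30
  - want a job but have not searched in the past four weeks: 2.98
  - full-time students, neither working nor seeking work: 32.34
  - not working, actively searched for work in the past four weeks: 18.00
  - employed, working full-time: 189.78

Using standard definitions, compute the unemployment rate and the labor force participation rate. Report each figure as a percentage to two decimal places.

Unemployment rate ≈ 7.44%; labor force participation rate ≈ 75.61%.

Employed = 34.30 + 189.78 = 224.08 million.
Unemployed = 18.00 million.
Labor force = 224.08 + 18.00 = 242.08 million.
Not in labor force = 14.69 + 28.06 + 2.98 + 32.34 = 78.07 million (those not working and not actively searching are outside the labor force — including those who want a job but have given up searching).
Civilian working-age population = 242.08 + 78.07 = 320.15 million.
Unemployment rate = 18.00 / 242.08 = 7.44%.
Labor force participation rate = 242.08 / 320.15 = 75.61%.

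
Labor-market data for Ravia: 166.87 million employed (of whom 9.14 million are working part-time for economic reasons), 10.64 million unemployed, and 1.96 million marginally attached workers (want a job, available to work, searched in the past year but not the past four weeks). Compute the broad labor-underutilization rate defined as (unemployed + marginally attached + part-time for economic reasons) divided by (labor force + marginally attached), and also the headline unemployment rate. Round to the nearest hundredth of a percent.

Labor force = 166.87 + 10.64 = 177.51 million.
Numerator = 10.64 + 1.96 + 9.14 = 21.74 million.
Denominator = 177.51 + 1.96 = 179.47 million.
Broad rate = 21.74 / 179.47 = 12.11%.
Headline unemployment rate = 10.64 / 177.51 = 5.99%.

Broad underutilization rate ≈ 12.11%; headline unemployment rate ≈ 5.99%.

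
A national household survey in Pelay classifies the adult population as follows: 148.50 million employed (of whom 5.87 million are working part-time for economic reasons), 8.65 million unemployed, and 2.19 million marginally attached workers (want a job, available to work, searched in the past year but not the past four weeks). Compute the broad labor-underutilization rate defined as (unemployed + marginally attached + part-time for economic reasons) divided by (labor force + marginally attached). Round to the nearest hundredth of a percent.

Broad underutilization rate ≈ 10.49%.

Labor force = 148.50 + 8.65 = 157.15 million.
Numerator = 8.65 + 2.19 + 5.87 = 16.71 million.
Denominator = 157.15 + 2.19 = 159.34 million.
Broad rate = 16.71 / 159.34 = 10.49%.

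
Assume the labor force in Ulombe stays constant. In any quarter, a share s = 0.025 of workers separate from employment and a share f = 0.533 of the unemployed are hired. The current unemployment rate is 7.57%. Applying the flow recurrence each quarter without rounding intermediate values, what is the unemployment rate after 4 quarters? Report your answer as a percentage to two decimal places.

With a fixed labor force, u_{t+1} = u_t + s·(1−u_t) − f·u_t = u_t·(1−s−f) + s.
Here 1−s−f = 0.442 and s = 0.025.
u_1 = 0.075700 × 0.442 + 0.025 = 0.058459.
u_2 = 0.058459 × 0.442 + 0.025 = 0.050839.
u_3 = 0.050839 × 0.442 + 0.025 = 0.047471.
u_4 = 0.047471 × 0.442 + 0.025 = 0.045982.

Unemployment rate after four quarters ≈ 4.60%.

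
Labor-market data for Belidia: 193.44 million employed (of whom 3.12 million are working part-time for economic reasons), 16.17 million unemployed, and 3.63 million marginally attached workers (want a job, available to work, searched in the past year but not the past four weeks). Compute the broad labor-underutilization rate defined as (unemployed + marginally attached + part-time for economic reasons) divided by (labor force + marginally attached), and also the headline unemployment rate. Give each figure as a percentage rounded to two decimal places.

Broad underutilization rate ≈ 10.75%; headline unemployment rate ≈ 7.71%.

Labor force = 193.44 + 16.17 = 209.61 million.
Numerator = 16.17 + 3.63 + 3.12 = 22.92 million.
Denominator = 209.61 + 3.63 = 213.24 million.
Broad rate = 22.92 / 213.24 = 10.75%.
Headline unemployment rate = 16.17 / 209.61 = 7.71%.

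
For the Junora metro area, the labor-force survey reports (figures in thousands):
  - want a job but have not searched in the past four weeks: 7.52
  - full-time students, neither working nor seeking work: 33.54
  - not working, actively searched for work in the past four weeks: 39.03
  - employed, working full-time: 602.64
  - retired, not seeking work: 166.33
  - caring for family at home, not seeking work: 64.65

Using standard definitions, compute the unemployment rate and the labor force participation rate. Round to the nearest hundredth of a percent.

Employed = 602.64 thousand.
Unemployed = 39.03 thousand.
Labor force = 602.64 + 39.03 = 641.67 thousand.
Not in labor force = 7.52 + 33.54 + 166.33 + 64.65 = 272.04 thousand (those not working and not actively searching are outside the labor force — including those who want a job but have given up searching).
Civilian working-age population = 641.67 + 272.04 = 913.71 thousand.
Unemployment rate = 39.03 / 641.67 = 6.08%.
Labor force participation rate = 641.67 / 913.71 = 70.23%.

Unemployment rate ≈ 6.08%; labor force participation rate ≈ 70.23%.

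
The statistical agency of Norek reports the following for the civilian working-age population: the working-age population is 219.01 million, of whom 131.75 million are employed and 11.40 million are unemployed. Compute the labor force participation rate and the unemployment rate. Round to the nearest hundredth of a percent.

Labor force participation rate ≈ 65.36%; unemployment rate ≈ 7.96%.

Labor force = employed + unemployed = 131.75 + 11.40 = 143.15 million.
Unemployment rate = 11.40 / 143.15 = 7.96%.
Labor force participation rate = 143.15 / 219.01 = 65.36%.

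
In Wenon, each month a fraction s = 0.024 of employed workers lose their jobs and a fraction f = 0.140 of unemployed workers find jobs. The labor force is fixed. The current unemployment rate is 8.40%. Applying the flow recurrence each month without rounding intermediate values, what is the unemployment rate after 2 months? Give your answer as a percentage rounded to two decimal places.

With a fixed labor force, u_{t+1} = u_t + s·(1−u_t) − f·u_t = u_t·(1−s−f) + s.
Here 1−s−f = 0.836 and s = 0.024.
u_1 = 0.084000 × 0.836 + 0.024 = 0.094224.
u_2 = 0.094224 × 0.836 + 0.024 = 0.102771.

Unemployment rate after two months ≈ 10.28%.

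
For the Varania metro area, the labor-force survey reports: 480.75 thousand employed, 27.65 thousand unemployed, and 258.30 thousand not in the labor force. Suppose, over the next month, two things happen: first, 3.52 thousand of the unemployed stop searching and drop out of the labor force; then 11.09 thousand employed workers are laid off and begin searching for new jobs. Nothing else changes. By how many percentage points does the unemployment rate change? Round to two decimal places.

Initially, labor force = 480.75 + 27.65 = 508.40 thousand, so u = 27.65/508.40 = 5.44%.
After the first change, unemployed and labor force both fall by 3.52 → E = 480.75, U = 24.13, labor force = 504.88 thousand.
After the second change, employed falls and unemployed rises by 11.09; labor force unchanged → E = 469.66, U = 35.22, labor force = 504.88 thousand.
New unemployment rate = 35.22 / 504.88 = 6.98%.
Change = 6.98% − 5.44% = +1.54 percentage points.

The unemployment rate changes by +1.54 percentage points.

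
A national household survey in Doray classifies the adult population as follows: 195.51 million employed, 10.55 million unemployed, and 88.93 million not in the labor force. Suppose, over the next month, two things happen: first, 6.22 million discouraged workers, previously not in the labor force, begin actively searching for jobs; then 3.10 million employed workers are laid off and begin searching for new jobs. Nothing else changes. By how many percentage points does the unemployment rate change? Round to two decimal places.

The unemployment rate changes by +4.24 percentage points.

Initially, labor force = 195.51 + 10.55 = 206.06 million, so u = 10.55/206.06 = 5.12%.
After the first change, unemployed and labor force both rise by 6.22 → E = 195.51, U = 16.77, labor force = 212.28 million.
After the second change, employed falls and unemployed rises by 3.10; labor force unchanged → E = 192.41, U = 19.87, labor force = 212.28 million.
New unemployment rate = 19.87 / 212.28 = 9.36%.
Change = 9.36% − 5.12% = +4.24 percentage points.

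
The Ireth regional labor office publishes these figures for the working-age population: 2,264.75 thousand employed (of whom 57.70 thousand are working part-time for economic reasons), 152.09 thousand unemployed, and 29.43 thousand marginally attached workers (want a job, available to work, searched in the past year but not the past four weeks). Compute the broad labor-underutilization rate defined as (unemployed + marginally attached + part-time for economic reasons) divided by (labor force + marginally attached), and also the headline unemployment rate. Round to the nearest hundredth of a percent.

Broad underutilization rate ≈ 9.78%; headline unemployment rate ≈ 6.29%.

Labor force = 2,264.75 + 152.09 = 2,416.84 thousand.
Numerator = 152.09 + 29.43 + 57.70 = 239.22 thousand.
Denominator = 2,416.84 + 29.43 = 2,446.27 thousand.
Broad rate = 239.22 / 2,446.27 = 9.78%.
Headline unemployment rate = 152.09 / 2,416.84 = 6.29%.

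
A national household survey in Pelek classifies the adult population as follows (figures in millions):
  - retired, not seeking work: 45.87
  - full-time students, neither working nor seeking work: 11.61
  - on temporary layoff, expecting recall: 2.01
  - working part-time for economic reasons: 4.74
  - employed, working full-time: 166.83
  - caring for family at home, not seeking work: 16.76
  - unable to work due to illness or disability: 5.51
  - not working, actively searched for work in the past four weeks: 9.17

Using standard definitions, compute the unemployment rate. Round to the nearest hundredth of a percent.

Employed = 4.74 + 166.83 = 171.57 million (anyone who worked, including part-time for economic reasons, counts as employed).
Unemployed = 2.01 + 9.17 = 11.18 million (jobless and actively searching, or on temporary layoff).
Labor force = 171.57 + 11.18 = 182.75 million.
Unemployment rate = 11.18 / 182.75 = 6.12%.

Unemployment rate ≈ 6.12%.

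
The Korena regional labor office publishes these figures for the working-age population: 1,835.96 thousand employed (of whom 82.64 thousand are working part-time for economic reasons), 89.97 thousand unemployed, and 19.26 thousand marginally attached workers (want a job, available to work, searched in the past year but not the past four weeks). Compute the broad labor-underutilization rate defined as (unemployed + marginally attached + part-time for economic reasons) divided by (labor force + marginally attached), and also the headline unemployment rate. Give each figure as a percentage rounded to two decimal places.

Broad underutilization rate ≈ 9.86%; headline unemployment rate ≈ 4.67%.

Labor force = 1,835.96 + 89.97 = 1,925.93 thousand.
Numerator = 89.97 + 19.26 + 82.64 = 191.87 thousand.
Denominator = 1,925.93 + 19.26 = 1,945.19 thousand.
Broad rate = 191.87 / 1,945.19 = 9.86%.
Headline unemployment rate = 89.97 / 1,925.93 = 4.67%.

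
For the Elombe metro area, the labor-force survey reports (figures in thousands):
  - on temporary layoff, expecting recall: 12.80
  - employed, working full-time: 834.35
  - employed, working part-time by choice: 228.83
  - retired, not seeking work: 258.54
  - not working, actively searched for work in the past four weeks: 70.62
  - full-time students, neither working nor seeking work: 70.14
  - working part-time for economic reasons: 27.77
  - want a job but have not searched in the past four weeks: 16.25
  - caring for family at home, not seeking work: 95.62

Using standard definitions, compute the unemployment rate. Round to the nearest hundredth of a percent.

Employed = 834.35 + 228.83 + 27.77 = 1,090.95 thousand (anyone who worked, including part-time for economic reasons, counts as employed).
Unemployed = 12.80 + 70.62 = 83.42 thousand (jobless and actively searching, or on temporary layoff).
Labor force = 1,090.95 + 83.42 = 1,174.37 thousand.
Unemployment rate = 83.42 / 1,174.37 = 7.10%.

Unemployment rate ≈ 7.10%.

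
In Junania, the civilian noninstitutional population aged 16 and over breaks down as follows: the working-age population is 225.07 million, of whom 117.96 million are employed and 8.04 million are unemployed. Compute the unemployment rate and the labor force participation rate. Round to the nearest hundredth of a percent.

Labor force = employed + unemployed = 117.96 + 8.04 = 126.00 million.
Unemployment rate = 8.04 / 126.00 = 6.38%.
Labor force participation rate = 126.00 / 225.07 = 55.98%.

Unemployment rate ≈ 6.38%; labor force participation rate ≈ 55.98%.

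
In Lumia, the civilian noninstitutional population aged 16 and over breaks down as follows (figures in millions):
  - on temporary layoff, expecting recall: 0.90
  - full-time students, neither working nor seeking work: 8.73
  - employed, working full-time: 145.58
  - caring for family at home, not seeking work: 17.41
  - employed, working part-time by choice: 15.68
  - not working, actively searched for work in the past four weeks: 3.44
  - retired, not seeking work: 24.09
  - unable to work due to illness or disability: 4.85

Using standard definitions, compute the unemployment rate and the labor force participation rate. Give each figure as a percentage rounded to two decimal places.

Unemployment rate ≈ 2.62%; labor force participation rate ≈ 75.04%.

Employed = 145.58 + 15.68 = 161.26 million.
Unemployed = 0.90 + 3.44 = 4.34 million (jobless and actively searching, or on temporary layoff).
Labor force = 161.26 + 4.34 = 165.60 million.
Not in labor force = 8.73 + 17.41 + 24.09 + 4.85 = 55.08 million (those not working and not actively searching are outside the labor force).
Civilian working-age population = 165.60 + 55.08 = 220.68 million.
Unemployment rate = 4.34 / 165.60 = 2.62%.
Labor force participation rate = 165.60 / 220.68 = 75.04%.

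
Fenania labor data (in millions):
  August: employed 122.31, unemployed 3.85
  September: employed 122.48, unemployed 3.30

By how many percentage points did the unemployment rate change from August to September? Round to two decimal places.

August: labor force = 122.31 + 3.85 = 126.16; u = 3.85/126.16 = 3.05%.
September: labor force = 122.48 + 3.30 = 125.78; u = 3.30/125.78 = 2.62%.
Change = 2.62% − 3.05% = −0.43 pp.

The unemployment rate changed by −0.43 percentage points.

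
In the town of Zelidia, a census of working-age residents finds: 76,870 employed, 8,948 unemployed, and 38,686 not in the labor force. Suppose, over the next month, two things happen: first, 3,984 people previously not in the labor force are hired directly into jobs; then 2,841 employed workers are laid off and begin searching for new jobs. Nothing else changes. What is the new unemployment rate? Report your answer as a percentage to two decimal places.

New unemployment rate ≈ 13.13%.

Initially, labor force = 76,870 + 8,948 = 85,818, so u = 8,948/85,818 = 10.43%.
After the first change, employed and labor force both rise by 3,984; unemployed unchanged → E = 80,854, U = 8,948, labor force = 89,802.
After the second change, employed falls and unemployed rises by 2,841; labor force unchanged → E = 78,013, U = 11,789, labor force = 89,802.
New unemployment rate = 11,789 / 89,802 = 13.13%.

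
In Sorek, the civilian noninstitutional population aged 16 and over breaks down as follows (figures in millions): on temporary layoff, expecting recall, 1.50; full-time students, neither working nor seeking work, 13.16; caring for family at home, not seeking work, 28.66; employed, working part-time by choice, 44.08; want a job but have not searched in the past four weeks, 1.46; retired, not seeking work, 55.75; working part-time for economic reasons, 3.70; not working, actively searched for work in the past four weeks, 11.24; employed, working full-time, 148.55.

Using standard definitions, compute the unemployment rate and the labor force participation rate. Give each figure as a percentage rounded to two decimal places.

Unemployment rate ≈ 6.09%; labor force participation rate ≈ 67.86%.

Employed = 44.08 + 3.70 + 148.55 = 196.33 million (anyone who worked, including part-time for economic reasons, counts as employed).
Unemployed = 1.50 + 11.24 = 12.74 million (jobless and actively searching, or on temporary layoff).
Labor force = 196.33 + 12.74 = 209.07 million.
Not in labor force = 13.16 + 28.66 + 1.46 + 55.75 = 99.03 million (those not working and not actively searching are outside the labor force — including those who want a job but have given up searching).
Civilian working-age population = 209.07 + 99.03 = 308.10 million.
Unemployment rate = 12.74 / 209.07 = 6.09%.
Labor force participation rate = 209.07 / 308.10 = 67.86%.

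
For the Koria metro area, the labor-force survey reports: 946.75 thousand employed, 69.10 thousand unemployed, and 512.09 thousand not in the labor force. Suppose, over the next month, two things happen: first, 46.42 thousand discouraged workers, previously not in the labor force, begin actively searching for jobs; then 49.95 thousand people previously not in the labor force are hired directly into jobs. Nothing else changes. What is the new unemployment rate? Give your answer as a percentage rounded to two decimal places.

Initially, labor force = 946.75 + 69.10 = 1,015.85 thousand, so u = 69.10/1,015.85 = 6.80%.
After the first change, unemployed and labor force both rise by 46.42 → E = 946.75, U = 115.52, labor force = 1,062.27 thousand.
After the second change, employed and labor force both rise by 49.95; unemployed unchanged → E = 996.70, U = 115.52, labor force = 1,112.22 thousand.
New unemployment rate = 115.52 / 1,112.22 = 10.39%.

New unemployment rate ≈ 10.39%.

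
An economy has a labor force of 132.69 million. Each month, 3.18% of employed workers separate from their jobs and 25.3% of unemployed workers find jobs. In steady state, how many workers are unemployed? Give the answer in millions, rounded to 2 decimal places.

Steady-state unemployment rate u* = s/(s+f) = 3.18/(3.18+25.3) = 0.111657.
Unemployed = u* × labor force = 0.111657 × 132.69 ≈ 14.82 million.

About 14.82 million are unemployed in steady state.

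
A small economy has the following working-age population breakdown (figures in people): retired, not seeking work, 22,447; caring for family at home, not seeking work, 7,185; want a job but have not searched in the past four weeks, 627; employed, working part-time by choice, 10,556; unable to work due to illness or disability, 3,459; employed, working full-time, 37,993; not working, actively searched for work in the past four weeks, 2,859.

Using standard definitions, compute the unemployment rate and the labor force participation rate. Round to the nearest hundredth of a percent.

Unemployment rate ≈ 5.56%; labor force participation rate ≈ 60.39%.

Employed = 10,556 + 37,993 = 48,549.
Unemployed = 2,859.
Labor force = 48,549 + 2,859 = 51,408.
Not in labor force = 22,447 + 7,185 + 627 + 3,459 = 33,718 (those not working and not actively searching are outside the labor force — including those who want a job but have given up searching).
Civilian working-age population = 51,408 + 33,718 = 85,126.
Unemployment rate = 2,859 / 51,408 = 5.56%.
Labor force participation rate = 51,408 / 85,126 = 60.39%.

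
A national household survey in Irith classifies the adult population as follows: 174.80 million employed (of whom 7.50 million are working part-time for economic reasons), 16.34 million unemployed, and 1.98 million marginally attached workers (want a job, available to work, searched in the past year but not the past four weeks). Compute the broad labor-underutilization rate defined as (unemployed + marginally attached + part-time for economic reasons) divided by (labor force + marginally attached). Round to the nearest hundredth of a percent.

Labor force = 174.80 + 16.34 = 191.14 million.
Numerator = 16.34 + 1.98 + 7.50 = 25.82 million.
Denominator = 191.14 + 1.98 = 193.12 million.
Broad rate = 25.82 / 193.12 = 13.37%.

Broad underutilization rate ≈ 13.37%.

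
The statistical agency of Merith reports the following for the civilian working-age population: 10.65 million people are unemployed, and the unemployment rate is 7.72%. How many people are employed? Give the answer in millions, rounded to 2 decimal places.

Labor force = U / u = 10.65 / 0.0772 ≈ 137.95 million.
Employed = labor force − unemployed = 137.95 − 10.65 = 127.30 million.

About 127.30 million are employed.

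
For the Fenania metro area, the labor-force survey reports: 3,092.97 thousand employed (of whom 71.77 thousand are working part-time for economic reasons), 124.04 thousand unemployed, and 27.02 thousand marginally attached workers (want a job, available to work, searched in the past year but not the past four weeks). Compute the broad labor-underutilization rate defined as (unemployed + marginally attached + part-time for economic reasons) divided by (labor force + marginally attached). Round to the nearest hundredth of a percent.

Labor force = 3,092.97 + 124.04 = 3,217.01 thousand.
Numerator = 124.04 + 27.02 + 71.77 = 222.83 thousand.
Denominator = 3,217.01 + 27.02 = 3,244.03 thousand.
Broad rate = 222.83 / 3,244.03 = 6.87%.

Broad underutilization rate ≈ 6.87%.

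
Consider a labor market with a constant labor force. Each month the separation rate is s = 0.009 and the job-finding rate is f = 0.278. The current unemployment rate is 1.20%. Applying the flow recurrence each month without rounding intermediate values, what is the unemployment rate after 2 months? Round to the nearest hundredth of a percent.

With a fixed labor force, u_{t+1} = u_t + s·(1−u_t) − f·u_t = u_t·(1−s−f) + s.
Here 1−s−f = 0.713 and s = 0.009.
u_1 = 0.012000 × 0.713 + 0.009 = 0.017556.
u_2 = 0.017556 × 0.713 + 0.009 = 0.021517.

Unemployment rate after two months ≈ 2.15%.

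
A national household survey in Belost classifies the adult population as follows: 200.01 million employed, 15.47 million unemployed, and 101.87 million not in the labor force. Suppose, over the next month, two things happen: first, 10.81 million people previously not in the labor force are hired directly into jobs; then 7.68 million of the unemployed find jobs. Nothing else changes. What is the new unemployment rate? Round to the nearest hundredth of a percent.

New unemployment rate ≈ 3.44%.

Initially, labor force = 200.01 + 15.47 = 215.48 million, so u = 15.47/215.48 = 7.18%.
After the first change, employed and labor force both rise by 10.81; unemployed unchanged → E = 210.82, U = 15.47, labor force = 226.29 million.
After the second change, unemployed falls and employed rises by 7.68; labor force unchanged → E = 218.50, U = 7.79, labor force = 226.29 million.
New unemployment rate = 7.79 / 226.29 = 3.44%.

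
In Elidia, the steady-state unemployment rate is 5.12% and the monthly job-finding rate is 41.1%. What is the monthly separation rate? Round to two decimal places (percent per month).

From u* = s/(s+f): s = u·f/(1−u).
s = 0.0512 × 41.1 / (1 − 0.0512) = 2.1043 / 0.9488 ≈ 2.22% per month.

Separation rate ≈ 2.22% per month.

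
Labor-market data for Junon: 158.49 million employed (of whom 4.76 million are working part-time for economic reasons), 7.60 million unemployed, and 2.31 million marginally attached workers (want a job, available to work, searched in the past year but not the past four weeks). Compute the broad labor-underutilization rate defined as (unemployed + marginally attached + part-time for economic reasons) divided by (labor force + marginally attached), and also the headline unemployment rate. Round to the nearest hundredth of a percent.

Labor force = 158.49 + 7.60 = 166.09 million.
Numerator = 7.60 + 2.31 + 4.76 = 14.67 million.
Denominator = 166.09 + 2.31 = 168.40 million.
Broad rate = 14.67 / 168.40 = 8.71%.
Headline unemployment rate = 7.60 / 166.09 = 4.58%.

Broad underutilization rate ≈ 8.71%; headline unemployment rate ≈ 4.58%.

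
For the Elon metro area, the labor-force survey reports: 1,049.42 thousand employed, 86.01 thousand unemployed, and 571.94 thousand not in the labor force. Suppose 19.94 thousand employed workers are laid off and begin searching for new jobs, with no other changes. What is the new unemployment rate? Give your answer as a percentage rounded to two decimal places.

Initially, labor force = 1,049.42 + 86.01 = 1,135.43 thousand, so u = 86.01/1,135.43 = 7.58%.
After the change, employed falls and unemployed rises by 19.94; labor force unchanged → E = 1,029.48, U = 105.95, labor force = 1,135.43 thousand.
New unemployment rate = 105.95 / 1,135.43 = 9.33%.

New unemployment rate ≈ 9.33%.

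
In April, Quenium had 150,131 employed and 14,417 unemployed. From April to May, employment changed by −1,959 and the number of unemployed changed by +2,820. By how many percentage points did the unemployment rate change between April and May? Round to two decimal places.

April: labor force = 150,131 + 14,417 = 164,548; u = 14,417/164,548 = 8.76%.
May: labor force = 148,172 + 17,237 = 165,409; u = 17,237/165,409 = 10.42%.
Change = 10.42% − 8.76% = +1.66 pp.

The unemployment rate changed by +1.66 percentage points.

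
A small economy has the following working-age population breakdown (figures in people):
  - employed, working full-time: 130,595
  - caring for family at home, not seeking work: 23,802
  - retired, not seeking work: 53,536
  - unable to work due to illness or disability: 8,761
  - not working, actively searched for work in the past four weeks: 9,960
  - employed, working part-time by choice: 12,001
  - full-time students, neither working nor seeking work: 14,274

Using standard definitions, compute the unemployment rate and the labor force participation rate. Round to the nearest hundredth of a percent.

Unemployment rate ≈ 6.53%; labor force participation rate ≈ 60.32%.

Employed = 130,595 + 12,001 = 142,596.
Unemployed = 9,960.
Labor force = 142,596 + 9,960 = 152,556.
Not in labor force = 23,802 + 53,536 + 8,761 + 14,274 = 100,373 (those not working and not actively searching are outside the labor force).
Civilian working-age population = 152,556 + 100,373 = 252,929.
Unemployment rate = 9,960 / 152,556 = 6.53%.
Labor force participation rate = 152,556 / 252,929 = 60.32%.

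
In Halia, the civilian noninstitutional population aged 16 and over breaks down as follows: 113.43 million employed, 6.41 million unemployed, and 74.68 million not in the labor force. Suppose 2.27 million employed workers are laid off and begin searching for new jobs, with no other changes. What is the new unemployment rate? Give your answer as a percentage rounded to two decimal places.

Initially, labor force = 113.43 + 6.41 = 119.84 million, so u = 6.41/119.84 = 5.35%.
After the change, employed falls and unemployed rises by 2.27; labor force unchanged → E = 111.16, U = 8.68, labor force = 119.84 million.
New unemployment rate = 8.68 / 119.84 = 7.24%.

New unemployment rate ≈ 7.24%.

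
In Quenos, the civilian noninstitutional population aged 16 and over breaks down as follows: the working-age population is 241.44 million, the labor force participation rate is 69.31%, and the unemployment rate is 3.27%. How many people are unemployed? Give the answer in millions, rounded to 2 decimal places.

Labor force = 0.6931 × 241.44 = 167.34 million.
Unemployed = 0.0327 × 167.34 ≈ 5.47 million.

About 5.47 million are unemployed.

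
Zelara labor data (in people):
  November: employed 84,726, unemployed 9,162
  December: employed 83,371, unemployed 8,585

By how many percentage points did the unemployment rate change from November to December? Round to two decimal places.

November: labor force = 84,726 + 9,162 = 93,888; u = 9,162/93,888 = 9.76%.
December: labor force = 83,371 + 8,585 = 91,956; u = 8,585/91,956 = 9.34%.
Change = 9.34% − 9.76% = −0.42 pp.

The unemployment rate changed by −0.42 percentage points.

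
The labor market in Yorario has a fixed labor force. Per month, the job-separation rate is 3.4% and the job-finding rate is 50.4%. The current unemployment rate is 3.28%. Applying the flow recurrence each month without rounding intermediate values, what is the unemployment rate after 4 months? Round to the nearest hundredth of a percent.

Unemployment rate after four months ≈ 6.18%.

With a fixed labor force, u_{t+1} = u_t + s·(1−u_t) − f·u_t = u_t·(1−s−f) + s.
Here 1−s−f = 0.462 and s = 0.034.
u_1 = 0.032800 × 0.462 + 0.034 = 0.049154.
u_2 = 0.049154 × 0.462 + 0.034 = 0.056709.
u_3 = 0.056709 × 0.462 + 0.034 = 0.060200.
u_4 = 0.060200 × 0.462 + 0.034 = 0.061812.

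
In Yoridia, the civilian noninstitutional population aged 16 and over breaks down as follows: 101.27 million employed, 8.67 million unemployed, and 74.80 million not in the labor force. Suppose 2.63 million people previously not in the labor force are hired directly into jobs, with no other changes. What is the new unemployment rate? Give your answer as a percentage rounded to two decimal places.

New unemployment rate ≈ 7.70%.

Initially, labor force = 101.27 + 8.67 = 109.94 million, so u = 8.67/109.94 = 7.89%.
After the change, employed and labor force both rise by 2.63; unemployed unchanged → E = 103.90, U = 8.67, labor force = 112.57 million.
New unemployment rate = 8.67 / 112.57 = 7.70%.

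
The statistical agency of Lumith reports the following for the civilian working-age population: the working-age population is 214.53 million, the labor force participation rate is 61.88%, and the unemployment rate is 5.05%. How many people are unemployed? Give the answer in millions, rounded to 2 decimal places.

Labor force = 0.6188 × 214.53 = 132.75 million.
Unemployed = 0.0505 × 132.75 ≈ 6.70 million.

About 6.70 million are unemployed.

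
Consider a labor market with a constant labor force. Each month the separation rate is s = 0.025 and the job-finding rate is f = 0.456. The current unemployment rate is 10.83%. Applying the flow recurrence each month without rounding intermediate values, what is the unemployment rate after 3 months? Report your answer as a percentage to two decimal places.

With a fixed labor force, u_{t+1} = u_t + s·(1−u_t) − f·u_t = u_t·(1−s−f) + s.
Here 1−s−f = 0.519 and s = 0.025.
u_1 = 0.108300 × 0.519 + 0.025 = 0.081208.
u_2 = 0.081208 × 0.519 + 0.025 = 0.067147.
u_3 = 0.067147 × 0.519 + 0.025 = 0.059849.

Unemployment rate after three months ≈ 5.98%.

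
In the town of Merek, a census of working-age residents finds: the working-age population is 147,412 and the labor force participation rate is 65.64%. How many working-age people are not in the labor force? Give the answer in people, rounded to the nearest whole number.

Share not in the labor force = 1 − 0.6564 = 0.3436.
Not in labor force = 0.3436 × 147,412 ≈ 50,651.

About 50,651 are not in the labor force.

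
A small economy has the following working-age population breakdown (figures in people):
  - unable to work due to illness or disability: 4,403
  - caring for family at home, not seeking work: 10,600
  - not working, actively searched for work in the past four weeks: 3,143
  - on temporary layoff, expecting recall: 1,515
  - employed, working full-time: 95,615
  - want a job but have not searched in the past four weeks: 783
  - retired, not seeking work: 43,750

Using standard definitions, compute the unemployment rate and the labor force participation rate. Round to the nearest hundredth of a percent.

Employed = 95,615.
Unemployed = 3,143 + 1,515 = 4,658 (jobless and actively searching, or on temporary layoff).
Labor force = 95,615 + 4,658 = 100,273.
Not in labor force = 4,403 + 10,600 + 783 + 43,750 = 59,536 (those not working and not actively searching are outside the labor force — including those who want a job but have given up searching).
Civilian working-age population = 100,273 + 59,536 = 159,809.
Unemployment rate = 4,658 / 100,273 = 4.65%.
Labor force participation rate = 100,273 / 159,809 = 62.75%.

Unemployment rate ≈ 4.65%; labor force participation rate ≈ 62.75%.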